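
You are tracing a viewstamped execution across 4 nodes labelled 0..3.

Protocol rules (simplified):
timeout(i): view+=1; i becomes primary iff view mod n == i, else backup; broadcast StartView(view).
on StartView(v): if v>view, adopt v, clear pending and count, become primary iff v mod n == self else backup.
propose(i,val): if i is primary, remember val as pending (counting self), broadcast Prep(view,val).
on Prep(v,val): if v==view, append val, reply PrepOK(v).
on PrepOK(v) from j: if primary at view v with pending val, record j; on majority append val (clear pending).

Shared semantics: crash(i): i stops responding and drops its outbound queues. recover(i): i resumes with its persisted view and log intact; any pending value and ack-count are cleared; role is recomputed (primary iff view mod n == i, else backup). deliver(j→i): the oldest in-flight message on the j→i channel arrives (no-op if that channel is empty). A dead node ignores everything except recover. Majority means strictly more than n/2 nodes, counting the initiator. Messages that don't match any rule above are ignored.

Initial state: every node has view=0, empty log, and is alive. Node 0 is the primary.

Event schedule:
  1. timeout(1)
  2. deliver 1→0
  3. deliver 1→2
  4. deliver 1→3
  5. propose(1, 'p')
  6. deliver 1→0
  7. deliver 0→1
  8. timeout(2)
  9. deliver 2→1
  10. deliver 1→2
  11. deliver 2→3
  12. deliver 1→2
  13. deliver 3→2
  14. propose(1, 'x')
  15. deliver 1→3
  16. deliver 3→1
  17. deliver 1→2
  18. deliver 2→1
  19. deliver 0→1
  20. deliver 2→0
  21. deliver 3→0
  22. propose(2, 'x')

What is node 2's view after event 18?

2

step 1 timeout(1): 1={prim,v=1,log=-}
step 2 deliver 1→0: 0={back,v=1,log=-}
step 3 deliver 1→2: 2={back,v=1,log=-}
step 4 deliver 1→3: 3={back,v=1,log=-}
step 5 propose(1,'p'): —
step 6 deliver 1→0: 0={back,v=1,log=p}
step 7 deliver 0→1: —
step 8 timeout(2): 2={prim,v=2,log=-}
step 9 deliver 2→1: 1={back,v=2,log=-}
step 10 deliver 1→2: —
step 11 deliver 2→3: 3={back,v=2,log=-}
step 12 deliver 1→2: —
step 13 deliver 3→2: —
step 14 propose(1,'x'): —
step 15 deliver 1→3: —
step 16 deliver 3→1: —
step 17 deliver 1→2: —
step 18 deliver 2→1: —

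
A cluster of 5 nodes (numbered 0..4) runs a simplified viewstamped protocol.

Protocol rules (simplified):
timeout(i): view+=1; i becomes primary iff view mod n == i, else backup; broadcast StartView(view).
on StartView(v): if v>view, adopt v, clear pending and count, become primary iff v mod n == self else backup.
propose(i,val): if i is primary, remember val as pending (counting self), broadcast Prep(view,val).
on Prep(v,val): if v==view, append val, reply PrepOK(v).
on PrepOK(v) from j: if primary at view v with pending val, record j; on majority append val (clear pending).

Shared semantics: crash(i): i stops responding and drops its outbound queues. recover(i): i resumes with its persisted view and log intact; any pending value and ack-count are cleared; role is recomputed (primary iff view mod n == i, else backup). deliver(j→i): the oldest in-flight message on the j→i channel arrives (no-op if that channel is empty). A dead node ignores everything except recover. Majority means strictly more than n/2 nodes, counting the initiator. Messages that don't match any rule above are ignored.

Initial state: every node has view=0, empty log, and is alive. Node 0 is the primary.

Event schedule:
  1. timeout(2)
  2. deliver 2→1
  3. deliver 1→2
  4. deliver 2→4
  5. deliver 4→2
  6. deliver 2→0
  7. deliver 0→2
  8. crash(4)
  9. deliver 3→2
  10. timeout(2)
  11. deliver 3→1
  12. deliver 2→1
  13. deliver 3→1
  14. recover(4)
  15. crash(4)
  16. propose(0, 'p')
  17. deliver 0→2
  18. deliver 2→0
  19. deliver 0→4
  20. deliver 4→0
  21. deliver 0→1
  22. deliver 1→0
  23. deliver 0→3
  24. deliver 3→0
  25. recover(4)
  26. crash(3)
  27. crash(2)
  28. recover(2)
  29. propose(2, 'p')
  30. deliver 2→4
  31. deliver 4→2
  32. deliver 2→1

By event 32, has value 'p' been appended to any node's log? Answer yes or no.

yes

[1] timeout(2) → N2(back v1 [-])
[2] deliver 2→1 → N1(prim v1 [-])
[3] deliver 1→2 → ∅
[4] deliver 2→4 → N4(back v1 [-])
[5] deliver 4→2 → ∅
[6] deliver 2→0 → N0(back v1 [-])
[7] deliver 0→2 → ∅
[8] crash(4) → N4(✗back v1 [-])
[9] deliver 3→2 → ∅
[10] timeout(2) → N2(prim v2 [-])
[11] deliver 3→1 → ∅
[12] deliver 2→1 → N1(back v2 [-])
[13] deliver 3→1 → ∅
[14] recover(4) → N4(back v1 [-])
[15] crash(4) → N4(✗back v1 [-])
[16] propose(0,'p') → ∅
[17] deliver 0→2 → ∅
[18] deliver 2→0 → N0(back v2 [-])
[19] deliver 0→4 → ∅
[20] deliver 4→0 → ∅
[21] deliver 0→1 → ∅
[22] deliver 1→0 → ∅
[23] deliver 0→3 → ∅
[24] deliver 3→0 → ∅
[25] recover(4) → N4(back v1 [-])
[26] crash(3) → N3(✗back v0 [-])
[27] crash(2) → N2(✗prim v2 [-])
[28] recover(2) → N2(prim v2 [-])
[29] propose(2,'p') → ∅
[30] deliver 2→4 → ∅
[31] deliver 4→2 → ∅
[32] deliver 2→1 → N1(back v2 [p])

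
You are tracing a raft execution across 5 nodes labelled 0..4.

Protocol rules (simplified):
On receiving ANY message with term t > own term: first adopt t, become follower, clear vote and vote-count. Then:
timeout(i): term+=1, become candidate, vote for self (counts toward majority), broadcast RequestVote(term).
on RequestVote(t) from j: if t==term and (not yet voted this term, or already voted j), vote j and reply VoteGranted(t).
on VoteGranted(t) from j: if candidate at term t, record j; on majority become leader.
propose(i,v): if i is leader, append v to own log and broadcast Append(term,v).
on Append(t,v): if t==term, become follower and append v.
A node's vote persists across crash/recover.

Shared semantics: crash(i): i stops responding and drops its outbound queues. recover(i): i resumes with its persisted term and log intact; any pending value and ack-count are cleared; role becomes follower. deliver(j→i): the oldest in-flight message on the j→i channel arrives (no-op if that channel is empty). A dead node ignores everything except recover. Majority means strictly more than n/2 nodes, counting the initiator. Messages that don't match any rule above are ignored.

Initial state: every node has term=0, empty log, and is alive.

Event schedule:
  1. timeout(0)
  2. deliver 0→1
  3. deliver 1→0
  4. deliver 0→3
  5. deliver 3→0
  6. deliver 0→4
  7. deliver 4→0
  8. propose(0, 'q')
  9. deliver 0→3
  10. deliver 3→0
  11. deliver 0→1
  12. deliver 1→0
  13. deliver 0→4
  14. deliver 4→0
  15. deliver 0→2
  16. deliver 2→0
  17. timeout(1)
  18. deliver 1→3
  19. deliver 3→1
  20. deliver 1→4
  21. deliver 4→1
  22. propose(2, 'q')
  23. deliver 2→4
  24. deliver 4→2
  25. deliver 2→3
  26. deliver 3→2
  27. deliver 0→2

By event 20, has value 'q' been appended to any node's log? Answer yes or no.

yes

step 1 timeout(0): 0={cand,t=1,log=-}
step 2 deliver 0→1: 1={foll,t=1,log=-}
step 3 deliver 1→0: —
step 4 deliver 0→3: 3={foll,t=1,log=-}
step 5 deliver 3→0: 0={lead,t=1,log=-}
step 6 deliver 0→4: 4={foll,t=1,log=-}
step 7 deliver 4→0: —
step 8 propose(0,'q'): 0={lead,t=1,log=q}
step 9 deliver 0→3: 3={foll,t=1,log=q}
step 10 deliver 3→0: —
step 11 deliver 0→1: 1={foll,t=1,log=q}
step 12 deliver 1→0: —
step 13 deliver 0→4: 4={foll,t=1,log=q}
step 14 deliver 4→0: —
step 15 deliver 0→2: 2={foll,t=1,log=-}
step 16 deliver 2→0: —
step 17 timeout(1): 1={cand,t=2,log=q}
step 18 deliver 1→3: 3={foll,t=2,log=q}
step 19 deliver 3→1: —
step 20 deliver 1→4: 4={foll,t=2,log=q}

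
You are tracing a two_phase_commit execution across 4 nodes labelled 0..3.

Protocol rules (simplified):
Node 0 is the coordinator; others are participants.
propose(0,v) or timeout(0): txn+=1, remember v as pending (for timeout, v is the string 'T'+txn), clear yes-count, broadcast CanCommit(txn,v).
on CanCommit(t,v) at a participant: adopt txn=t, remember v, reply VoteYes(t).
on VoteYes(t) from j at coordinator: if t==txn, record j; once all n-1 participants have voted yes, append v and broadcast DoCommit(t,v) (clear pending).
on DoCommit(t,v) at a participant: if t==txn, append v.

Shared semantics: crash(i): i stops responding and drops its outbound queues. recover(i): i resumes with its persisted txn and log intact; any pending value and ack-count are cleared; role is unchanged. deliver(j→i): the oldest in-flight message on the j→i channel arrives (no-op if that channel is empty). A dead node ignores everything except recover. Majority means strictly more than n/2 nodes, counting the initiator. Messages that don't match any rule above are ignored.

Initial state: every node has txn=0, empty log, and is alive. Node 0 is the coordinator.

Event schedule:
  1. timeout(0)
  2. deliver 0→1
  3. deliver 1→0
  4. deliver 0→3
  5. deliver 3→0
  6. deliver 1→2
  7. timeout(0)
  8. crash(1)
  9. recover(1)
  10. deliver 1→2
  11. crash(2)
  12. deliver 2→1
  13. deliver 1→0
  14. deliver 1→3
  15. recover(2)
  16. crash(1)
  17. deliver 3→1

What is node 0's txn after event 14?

e1 timeout(0): 0[coor,t=1,-]
e2 deliver 0→1: 1[part,t=1,-]
e3 deliver 1→0: ·
e4 deliver 0→3: 3[part,t=1,-]
e5 deliver 3→0: ·
e6 deliver 1→2: ·
e7 timeout(0): 0[coor,t=2,-]
e8 crash(1): 1[✗part,t=1,-]
e9 recover(1): 1[part,t=1,-]
e10 deliver 1→2: ·
e11 crash(2): 2[✗part,t=0,-]
e12 deliver 2→1: ·
e13 deliver 1→0: ·
e14 deliver 1→3: ·

2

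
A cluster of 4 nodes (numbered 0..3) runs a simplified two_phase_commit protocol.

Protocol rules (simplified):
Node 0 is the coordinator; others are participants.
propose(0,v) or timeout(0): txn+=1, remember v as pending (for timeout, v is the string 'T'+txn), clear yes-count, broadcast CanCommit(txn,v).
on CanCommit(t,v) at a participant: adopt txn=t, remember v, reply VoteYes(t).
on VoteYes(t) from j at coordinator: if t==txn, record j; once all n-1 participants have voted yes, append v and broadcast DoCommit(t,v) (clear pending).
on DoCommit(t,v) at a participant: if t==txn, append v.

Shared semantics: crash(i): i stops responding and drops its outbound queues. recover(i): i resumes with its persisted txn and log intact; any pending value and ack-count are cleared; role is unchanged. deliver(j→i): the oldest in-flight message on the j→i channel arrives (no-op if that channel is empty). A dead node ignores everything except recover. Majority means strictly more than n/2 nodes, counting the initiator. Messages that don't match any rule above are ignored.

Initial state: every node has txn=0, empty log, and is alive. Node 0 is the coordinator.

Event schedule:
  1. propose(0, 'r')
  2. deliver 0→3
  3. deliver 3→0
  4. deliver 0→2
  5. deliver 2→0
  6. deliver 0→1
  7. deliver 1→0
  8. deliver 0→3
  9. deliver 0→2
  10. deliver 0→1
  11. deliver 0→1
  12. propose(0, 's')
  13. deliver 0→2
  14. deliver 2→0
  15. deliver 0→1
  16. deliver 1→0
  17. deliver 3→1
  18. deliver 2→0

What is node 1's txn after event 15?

2

after 1 — propose(0,'r'): n0:coor/t1/[-]
after 2 — deliver 0→3: n3:part/t1/[-]
after 3 — deliver 3→0: ·
after 4 — deliver 0→2: n2:part/t1/[-]
after 5 — deliver 2→0: ·
after 6 — deliver 0→1: n1:part/t1/[-]
after 7 — deliver 1→0: n0:coor/t1/[r]
after 8 — deliver 0→3: n3:part/t1/[r]
after 9 — deliver 0→2: n2:part/t1/[r]
after 10 — deliver 0→1: n1:part/t1/[r]
after 11 — deliver 0→1: ·
after 12 — propose(0,'s'): n0:coor/t2/[r]
after 13 — deliver 0→2: n2:part/t2/[r]
after 14 — deliver 2→0: ·
after 15 — deliver 0→1: n1:part/t2/[r]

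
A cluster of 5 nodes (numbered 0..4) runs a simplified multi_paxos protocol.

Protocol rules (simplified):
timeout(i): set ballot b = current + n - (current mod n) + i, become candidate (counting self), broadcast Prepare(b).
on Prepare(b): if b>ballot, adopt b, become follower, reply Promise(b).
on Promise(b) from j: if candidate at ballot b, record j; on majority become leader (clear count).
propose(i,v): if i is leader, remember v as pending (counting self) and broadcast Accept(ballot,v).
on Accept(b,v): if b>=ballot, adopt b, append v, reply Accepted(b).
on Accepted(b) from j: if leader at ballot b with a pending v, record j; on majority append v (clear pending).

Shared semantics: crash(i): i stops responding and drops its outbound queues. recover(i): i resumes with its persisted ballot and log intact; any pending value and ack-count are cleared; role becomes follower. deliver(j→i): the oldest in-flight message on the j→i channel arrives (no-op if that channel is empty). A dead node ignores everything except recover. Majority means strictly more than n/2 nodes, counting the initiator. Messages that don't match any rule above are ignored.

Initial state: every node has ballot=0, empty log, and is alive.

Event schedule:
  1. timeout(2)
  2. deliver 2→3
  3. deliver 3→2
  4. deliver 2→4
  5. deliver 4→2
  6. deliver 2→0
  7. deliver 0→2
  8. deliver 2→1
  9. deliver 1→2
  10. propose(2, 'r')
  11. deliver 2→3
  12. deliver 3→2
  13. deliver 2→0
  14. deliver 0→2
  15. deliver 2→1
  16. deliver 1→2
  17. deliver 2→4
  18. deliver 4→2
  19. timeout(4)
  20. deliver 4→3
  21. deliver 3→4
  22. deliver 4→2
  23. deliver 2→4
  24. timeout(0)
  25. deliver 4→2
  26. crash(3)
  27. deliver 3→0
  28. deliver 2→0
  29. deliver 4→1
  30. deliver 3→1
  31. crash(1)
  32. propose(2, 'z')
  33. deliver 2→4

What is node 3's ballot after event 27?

step 1 timeout(2): 2={cand,b=7,log=-}
step 2 deliver 2→3: 3={foll,b=7,log=-}
step 3 deliver 3→2: —
step 4 deliver 2→4: 4={foll,b=7,log=-}
step 5 deliver 4→2: 2={lead,b=7,log=-}
step 6 deliver 2→0: 0={foll,b=7,log=-}
step 7 deliver 0→2: —
step 8 deliver 2→1: 1={foll,b=7,log=-}
step 9 deliver 1→2: —
step 10 propose(2,'r'): —
step 11 deliver 2→3: 3={foll,b=7,log=r}
step 12 deliver 3→2: —
step 13 deliver 2→0: 0={foll,b=7,log=r}
step 14 deliver 0→2: 2={lead,b=7,log=r}
step 15 deliver 2→1: 1={foll,b=7,log=r}
step 16 deliver 1→2: —
step 17 deliver 2→4: 4={foll,b=7,log=r}
step 18 deliver 4→2: —
step 19 timeout(4): 4={cand,b=14,log=r}
step 20 deliver 4→3: 3={foll,b=14,log=r}
step 21 deliver 3→4: —
step 22 deliver 4→2: 2={foll,b=14,log=r}
step 23 deliver 2→4: 4={lead,b=14,log=r}
step 24 timeout(0): 0={cand,b=10,log=r}
step 25 deliver 4→2: —
step 26 crash(3): 3={✗foll,b=14,log=r}
step 27 deliver 3→0: —

14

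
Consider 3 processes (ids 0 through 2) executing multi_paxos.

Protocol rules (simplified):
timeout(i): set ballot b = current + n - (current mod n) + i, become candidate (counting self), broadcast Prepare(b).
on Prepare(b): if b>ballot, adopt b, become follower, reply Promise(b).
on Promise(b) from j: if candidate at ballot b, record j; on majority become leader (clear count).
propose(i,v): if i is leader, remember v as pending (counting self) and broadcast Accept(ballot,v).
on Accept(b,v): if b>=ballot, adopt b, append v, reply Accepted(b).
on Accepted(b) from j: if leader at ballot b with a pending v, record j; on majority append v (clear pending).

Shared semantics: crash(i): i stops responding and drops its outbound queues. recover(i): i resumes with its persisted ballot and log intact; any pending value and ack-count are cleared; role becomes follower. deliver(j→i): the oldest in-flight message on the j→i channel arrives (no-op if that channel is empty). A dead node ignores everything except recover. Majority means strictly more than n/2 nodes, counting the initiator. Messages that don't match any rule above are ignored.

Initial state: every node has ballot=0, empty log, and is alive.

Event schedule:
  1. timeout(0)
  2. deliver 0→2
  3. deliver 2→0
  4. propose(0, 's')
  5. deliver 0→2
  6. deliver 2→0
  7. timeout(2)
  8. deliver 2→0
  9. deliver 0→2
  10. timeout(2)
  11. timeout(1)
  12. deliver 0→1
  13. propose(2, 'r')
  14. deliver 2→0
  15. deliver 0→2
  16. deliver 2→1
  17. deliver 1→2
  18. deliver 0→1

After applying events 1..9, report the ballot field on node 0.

8

after 1 — timeout(0): n0:cand/b3/[-]
after 2 — deliver 0→2: n2:foll/b3/[-]
after 3 — deliver 2→0: n0:lead/b3/[-]
after 4 — propose(0,'s'): ·
after 5 — deliver 0→2: n2:foll/b3/[s]
after 6 — deliver 2→0: n0:lead/b3/[s]
after 7 — timeout(2): n2:cand/b8/[s]
after 8 — deliver 2→0: n0:foll/b8/[s]
after 9 — deliver 0→2: n2:lead/b8/[s]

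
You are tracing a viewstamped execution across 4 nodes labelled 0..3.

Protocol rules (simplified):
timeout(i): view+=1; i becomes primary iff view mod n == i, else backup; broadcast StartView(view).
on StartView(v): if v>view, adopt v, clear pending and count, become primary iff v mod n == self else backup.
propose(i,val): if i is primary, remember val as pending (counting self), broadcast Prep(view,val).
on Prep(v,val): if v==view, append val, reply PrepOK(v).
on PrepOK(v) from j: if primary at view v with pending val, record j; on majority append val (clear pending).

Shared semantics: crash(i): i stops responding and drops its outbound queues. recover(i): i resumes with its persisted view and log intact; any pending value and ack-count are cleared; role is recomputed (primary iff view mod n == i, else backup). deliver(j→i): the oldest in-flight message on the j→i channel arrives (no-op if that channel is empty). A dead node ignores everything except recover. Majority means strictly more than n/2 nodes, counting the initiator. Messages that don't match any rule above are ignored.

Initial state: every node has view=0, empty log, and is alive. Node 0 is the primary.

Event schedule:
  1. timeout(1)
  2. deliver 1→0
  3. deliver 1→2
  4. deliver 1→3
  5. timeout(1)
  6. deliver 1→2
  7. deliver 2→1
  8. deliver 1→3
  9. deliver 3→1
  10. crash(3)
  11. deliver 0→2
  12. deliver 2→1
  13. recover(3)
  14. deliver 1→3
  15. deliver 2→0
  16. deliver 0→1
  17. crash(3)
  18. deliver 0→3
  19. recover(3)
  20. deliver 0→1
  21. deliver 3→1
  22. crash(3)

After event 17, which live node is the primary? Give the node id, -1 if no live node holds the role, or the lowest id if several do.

1. timeout(1):  <1:prim v1 ->
2. deliver 1→0:  <0:back v1 ->
3. deliver 1→2:  <2:back v1 ->
4. deliver 1→3:  <3:back v1 ->
5. timeout(1):  <1:back v2 ->
6. deliver 1→2:  <2:prim v2 ->
7. deliver 2→1:  nop
8. deliver 1→3:  <3:back v2 ->
9. deliver 3→1:  nop
10. crash(3):  <3:✗back v2 ->
11. deliver 0→2:  nop
12. deliver 2→1:  nop
13. recover(3):  <3:back v2 ->
14. deliver 1→3:  nop
15. deliver 2→0:  nop
16. deliver 0→1:  nop
17. crash(3):  <3:✗back v2 ->

2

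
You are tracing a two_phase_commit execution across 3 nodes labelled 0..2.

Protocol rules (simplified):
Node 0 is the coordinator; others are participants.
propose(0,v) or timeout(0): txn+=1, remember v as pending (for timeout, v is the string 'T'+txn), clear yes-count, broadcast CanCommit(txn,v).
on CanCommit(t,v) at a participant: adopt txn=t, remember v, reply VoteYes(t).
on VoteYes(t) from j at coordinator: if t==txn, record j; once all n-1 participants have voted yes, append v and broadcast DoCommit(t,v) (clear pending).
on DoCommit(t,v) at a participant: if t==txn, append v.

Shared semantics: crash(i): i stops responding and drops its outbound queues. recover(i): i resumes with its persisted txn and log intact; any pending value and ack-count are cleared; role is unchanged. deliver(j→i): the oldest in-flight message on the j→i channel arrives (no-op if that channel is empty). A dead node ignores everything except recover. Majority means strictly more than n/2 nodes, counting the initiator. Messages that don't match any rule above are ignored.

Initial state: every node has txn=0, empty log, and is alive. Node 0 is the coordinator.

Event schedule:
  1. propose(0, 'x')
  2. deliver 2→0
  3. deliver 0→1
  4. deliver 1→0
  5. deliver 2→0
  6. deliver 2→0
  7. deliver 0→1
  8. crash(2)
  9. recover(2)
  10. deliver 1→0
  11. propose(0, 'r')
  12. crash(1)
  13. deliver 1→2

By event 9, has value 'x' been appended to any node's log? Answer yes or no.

step 1 propose(0,'x'): 0={coor,t=1,log=-}
step 2 deliver 2→0: —
step 3 deliver 0→1: 1={part,t=1,log=-}
step 4 deliver 1→0: —
step 5 deliver 2→0: —
step 6 deliver 2→0: —
step 7 deliver 0→1: —
step 8 crash(2): 2={✗part,t=0,log=-}
step 9 recover(2): 2={part,t=0,log=-}

no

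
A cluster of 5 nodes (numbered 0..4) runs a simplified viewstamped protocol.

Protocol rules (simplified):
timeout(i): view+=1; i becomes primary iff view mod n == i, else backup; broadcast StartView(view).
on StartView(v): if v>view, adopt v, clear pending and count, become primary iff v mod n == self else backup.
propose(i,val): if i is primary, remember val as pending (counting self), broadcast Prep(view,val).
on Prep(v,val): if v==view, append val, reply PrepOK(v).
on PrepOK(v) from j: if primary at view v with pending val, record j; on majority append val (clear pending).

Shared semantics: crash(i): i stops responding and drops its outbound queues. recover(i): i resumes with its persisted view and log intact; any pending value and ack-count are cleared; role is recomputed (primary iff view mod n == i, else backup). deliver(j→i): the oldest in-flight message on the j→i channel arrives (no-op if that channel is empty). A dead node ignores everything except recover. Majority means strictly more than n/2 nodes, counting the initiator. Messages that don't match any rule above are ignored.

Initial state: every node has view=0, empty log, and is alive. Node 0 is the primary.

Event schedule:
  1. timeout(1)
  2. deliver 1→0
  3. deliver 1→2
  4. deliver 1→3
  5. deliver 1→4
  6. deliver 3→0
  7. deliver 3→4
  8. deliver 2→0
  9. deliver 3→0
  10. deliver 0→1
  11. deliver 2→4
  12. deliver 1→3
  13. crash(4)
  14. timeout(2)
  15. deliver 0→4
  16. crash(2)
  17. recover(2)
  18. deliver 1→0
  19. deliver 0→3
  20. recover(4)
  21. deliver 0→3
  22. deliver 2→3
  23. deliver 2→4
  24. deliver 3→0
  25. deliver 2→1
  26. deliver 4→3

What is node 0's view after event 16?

1

step 1 timeout(1): 1={prim,v=1,log=-}
step 2 deliver 1→0: 0={back,v=1,log=-}
step 3 deliver 1→2: 2={back,v=1,log=-}
step 4 deliver 1→3: 3={back,v=1,log=-}
step 5 deliver 1→4: 4={back,v=1,log=-}
step 6 deliver 3→0: —
step 7 deliver 3→4: —
step 8 deliver 2→0: —
step 9 deliver 3→0: —
step 10 deliver 0→1: —
step 11 deliver 2→4: —
step 12 deliver 1→3: —
step 13 crash(4): 4={✗back,v=1,log=-}
step 14 timeout(2): 2={prim,v=2,log=-}
step 15 deliver 0→4: —
step 16 crash(2): 2={✗prim,v=2,log=-}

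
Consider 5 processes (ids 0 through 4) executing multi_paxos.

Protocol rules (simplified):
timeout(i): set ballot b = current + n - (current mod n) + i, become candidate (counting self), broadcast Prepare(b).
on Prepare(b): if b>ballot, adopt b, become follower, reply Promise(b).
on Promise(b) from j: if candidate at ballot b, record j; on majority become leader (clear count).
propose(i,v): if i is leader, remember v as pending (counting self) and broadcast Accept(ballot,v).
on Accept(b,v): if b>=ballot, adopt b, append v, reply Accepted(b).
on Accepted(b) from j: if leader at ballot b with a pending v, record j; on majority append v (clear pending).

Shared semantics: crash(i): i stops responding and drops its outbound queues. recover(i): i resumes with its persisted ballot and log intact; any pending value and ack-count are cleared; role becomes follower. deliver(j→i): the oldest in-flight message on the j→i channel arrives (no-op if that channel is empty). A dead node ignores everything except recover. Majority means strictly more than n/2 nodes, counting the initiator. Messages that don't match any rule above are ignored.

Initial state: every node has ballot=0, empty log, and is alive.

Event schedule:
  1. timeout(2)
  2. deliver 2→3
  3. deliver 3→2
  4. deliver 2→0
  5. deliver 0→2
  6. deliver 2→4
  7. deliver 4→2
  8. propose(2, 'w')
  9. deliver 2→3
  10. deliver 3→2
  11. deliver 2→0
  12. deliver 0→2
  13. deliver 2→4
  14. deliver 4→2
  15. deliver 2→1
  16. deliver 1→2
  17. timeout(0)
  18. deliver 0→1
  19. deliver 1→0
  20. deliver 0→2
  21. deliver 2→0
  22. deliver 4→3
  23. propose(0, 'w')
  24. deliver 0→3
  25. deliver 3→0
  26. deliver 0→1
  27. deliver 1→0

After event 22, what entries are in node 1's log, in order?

empty

e1 timeout(2): 2[cand,b=7,-]
e2 deliver 2→3: 3[foll,b=7,-]
e3 deliver 3→2: ·
e4 deliver 2→0: 0[foll,b=7,-]
e5 deliver 0→2: 2[lead,b=7,-]
e6 deliver 2→4: 4[foll,b=7,-]
e7 deliver 4→2: ·
e8 propose(2,'w'): ·
e9 deliver 2→3: 3[foll,b=7,w]
e10 deliver 3→2: ·
e11 deliver 2→0: 0[foll,b=7,w]
e12 deliver 0→2: 2[lead,b=7,w]
e13 deliver 2→4: 4[foll,b=7,w]
e14 deliver 4→2: ·
e15 deliver 2→1: 1[foll,b=7,-]
e16 deliver 1→2: ·
e17 timeout(0): 0[cand,b=10,w]
e18 deliver 0→1: 1[foll,b=10,-]
e19 deliver 1→0: ·
e20 deliver 0→2: 2[foll,b=10,w]
e21 deliver 2→0: 0[lead,b=10,w]
e22 deliver 4→3: ·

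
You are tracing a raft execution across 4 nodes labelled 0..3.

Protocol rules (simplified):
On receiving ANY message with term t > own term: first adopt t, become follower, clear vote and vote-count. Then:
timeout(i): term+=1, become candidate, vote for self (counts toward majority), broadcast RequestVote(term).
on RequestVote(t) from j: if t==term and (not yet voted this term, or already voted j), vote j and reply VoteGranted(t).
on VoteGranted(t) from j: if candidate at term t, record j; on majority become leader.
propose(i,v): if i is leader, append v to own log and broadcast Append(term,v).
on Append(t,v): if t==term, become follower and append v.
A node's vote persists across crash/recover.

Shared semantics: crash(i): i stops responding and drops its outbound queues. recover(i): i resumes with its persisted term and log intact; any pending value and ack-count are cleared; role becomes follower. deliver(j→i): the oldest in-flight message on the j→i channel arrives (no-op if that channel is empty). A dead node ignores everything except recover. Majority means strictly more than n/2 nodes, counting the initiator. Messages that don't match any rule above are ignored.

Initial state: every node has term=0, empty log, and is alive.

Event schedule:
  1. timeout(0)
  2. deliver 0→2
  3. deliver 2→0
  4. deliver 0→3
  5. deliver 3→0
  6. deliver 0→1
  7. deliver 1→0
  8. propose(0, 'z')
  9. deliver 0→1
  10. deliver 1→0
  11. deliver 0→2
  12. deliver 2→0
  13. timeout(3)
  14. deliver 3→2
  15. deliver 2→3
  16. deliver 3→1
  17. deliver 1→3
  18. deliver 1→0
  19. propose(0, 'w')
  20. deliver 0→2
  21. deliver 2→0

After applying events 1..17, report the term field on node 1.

2

after 1 — timeout(0): n0:cand/t1/[-]
after 2 — deliver 0→2: n2:foll/t1/[-]
after 3 — deliver 2→0: ·
after 4 — deliver 0→3: n3:foll/t1/[-]
after 5 — deliver 3→0: n0:lead/t1/[-]
after 6 — deliver 0→1: n1:foll/t1/[-]
after 7 — deliver 1→0: ·
after 8 — propose(0,'z'): n0:lead/t1/[z]
after 9 — deliver 0→1: n1:foll/t1/[z]
after 10 — deliver 1→0: ·
after 11 — deliver 0→2: n2:foll/t1/[z]
after 12 — deliver 2→0: ·
after 13 — timeout(3): n3:cand/t2/[-]
after 14 — deliver 3→2: n2:foll/t2/[z]
after 15 — deliver 2→3: ·
after 16 — deliver 3→1: n1:foll/t2/[z]
after 17 — deliver 1→3: n3:lead/t2/[-]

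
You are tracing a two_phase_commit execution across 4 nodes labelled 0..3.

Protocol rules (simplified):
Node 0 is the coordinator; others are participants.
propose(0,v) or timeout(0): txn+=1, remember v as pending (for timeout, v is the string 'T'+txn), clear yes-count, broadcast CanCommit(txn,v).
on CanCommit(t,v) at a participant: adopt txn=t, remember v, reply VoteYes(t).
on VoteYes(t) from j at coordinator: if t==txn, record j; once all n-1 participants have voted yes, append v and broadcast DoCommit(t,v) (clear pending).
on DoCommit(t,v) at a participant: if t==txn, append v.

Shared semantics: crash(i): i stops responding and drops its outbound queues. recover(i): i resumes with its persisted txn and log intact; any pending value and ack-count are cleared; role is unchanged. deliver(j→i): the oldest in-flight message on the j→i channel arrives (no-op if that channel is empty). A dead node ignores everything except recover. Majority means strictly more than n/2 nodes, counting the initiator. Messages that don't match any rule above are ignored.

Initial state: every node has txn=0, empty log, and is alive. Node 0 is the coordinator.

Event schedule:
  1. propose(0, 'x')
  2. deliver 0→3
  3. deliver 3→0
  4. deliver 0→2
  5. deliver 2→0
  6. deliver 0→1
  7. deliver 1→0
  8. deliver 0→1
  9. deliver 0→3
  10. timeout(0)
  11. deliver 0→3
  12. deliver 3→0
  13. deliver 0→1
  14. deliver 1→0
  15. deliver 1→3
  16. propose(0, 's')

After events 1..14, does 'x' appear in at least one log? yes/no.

after 1 — propose(0,'x'): n0:coor/t1/[-]
after 2 — deliver 0→3: n3:part/t1/[-]
after 3 — deliver 3→0: ·
after 4 — deliver 0→2: n2:part/t1/[-]
after 5 — deliver 2→0: ·
after 6 — deliver 0→1: n1:part/t1/[-]
after 7 — deliver 1→0: n0:coor/t1/[x]
after 8 — deliver 0→1: n1:part/t1/[x]
after 9 — deliver 0→3: n3:part/t1/[x]
after 10 — timeout(0): n0:coor/t2/[x]
after 11 — deliver 0→3: n3:part/t2/[x]
after 12 — deliver 3→0: ·
after 13 — deliver 0→1: n1:part/t2/[x]
after 14 — deliver 1→0: ·

yes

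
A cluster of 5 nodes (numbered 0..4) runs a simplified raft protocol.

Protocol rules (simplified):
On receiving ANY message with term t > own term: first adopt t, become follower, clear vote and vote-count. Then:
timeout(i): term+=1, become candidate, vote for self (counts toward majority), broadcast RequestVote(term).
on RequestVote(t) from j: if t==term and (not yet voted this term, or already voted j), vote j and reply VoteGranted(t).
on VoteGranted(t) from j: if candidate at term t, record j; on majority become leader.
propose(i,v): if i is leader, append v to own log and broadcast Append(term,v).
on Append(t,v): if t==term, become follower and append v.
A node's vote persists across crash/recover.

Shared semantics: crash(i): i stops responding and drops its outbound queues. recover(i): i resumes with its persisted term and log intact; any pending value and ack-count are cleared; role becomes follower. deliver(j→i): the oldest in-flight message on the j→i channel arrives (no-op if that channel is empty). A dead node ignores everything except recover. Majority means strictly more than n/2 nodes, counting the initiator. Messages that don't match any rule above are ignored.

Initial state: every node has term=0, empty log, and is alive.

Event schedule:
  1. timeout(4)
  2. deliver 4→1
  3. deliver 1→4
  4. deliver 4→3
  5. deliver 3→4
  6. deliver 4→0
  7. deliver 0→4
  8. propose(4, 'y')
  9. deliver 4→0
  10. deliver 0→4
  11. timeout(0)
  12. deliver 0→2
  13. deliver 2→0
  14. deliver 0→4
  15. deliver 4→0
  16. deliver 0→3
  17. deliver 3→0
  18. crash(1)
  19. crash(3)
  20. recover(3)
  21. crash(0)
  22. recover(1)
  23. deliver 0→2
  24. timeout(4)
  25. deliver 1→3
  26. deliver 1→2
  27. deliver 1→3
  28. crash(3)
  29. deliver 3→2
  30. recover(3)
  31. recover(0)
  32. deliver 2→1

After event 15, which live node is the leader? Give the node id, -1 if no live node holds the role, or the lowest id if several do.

1. timeout(4):  <4:cand t1 ->
2. deliver 4→1:  <1:foll t1 ->
3. deliver 1→4:  nop
4. deliver 4→3:  <3:foll t1 ->
5. deliver 3→4:  <4:lead t1 ->
6. deliver 4→0:  <0:foll t1 ->
7. deliver 0→4:  nop
8. propose(4,'y'):  <4:lead t1 y>
9. deliver 4→0:  <0:foll t1 y>
10. deliver 0→4:  nop
11. timeout(0):  <0:cand t2 y>
12. deliver 0→2:  <2:foll t2 ->
13. deliver 2→0:  nop
14. deliver 0→4:  <4:foll t2 y>
15. deliver 4→0:  <0:lead t2 y>

0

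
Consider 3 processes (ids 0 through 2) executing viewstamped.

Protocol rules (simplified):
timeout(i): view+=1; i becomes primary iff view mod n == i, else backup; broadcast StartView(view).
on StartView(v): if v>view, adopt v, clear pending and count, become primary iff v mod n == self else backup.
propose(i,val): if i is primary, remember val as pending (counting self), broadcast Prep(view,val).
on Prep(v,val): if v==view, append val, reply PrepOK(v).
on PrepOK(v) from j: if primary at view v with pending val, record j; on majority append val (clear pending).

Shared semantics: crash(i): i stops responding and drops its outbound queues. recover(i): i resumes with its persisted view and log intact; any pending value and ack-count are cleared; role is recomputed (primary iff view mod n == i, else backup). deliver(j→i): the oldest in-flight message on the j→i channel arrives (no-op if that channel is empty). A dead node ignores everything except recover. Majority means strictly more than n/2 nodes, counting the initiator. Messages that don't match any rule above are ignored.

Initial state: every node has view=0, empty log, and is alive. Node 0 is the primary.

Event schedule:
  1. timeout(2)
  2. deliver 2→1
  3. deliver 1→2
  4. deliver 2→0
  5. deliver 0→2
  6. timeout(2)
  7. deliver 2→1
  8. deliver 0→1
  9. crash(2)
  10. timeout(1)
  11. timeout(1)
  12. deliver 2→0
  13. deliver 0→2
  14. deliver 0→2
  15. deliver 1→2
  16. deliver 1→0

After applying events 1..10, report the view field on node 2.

e1 timeout(2): 2[back,v=1,-]
e2 deliver 2→1: 1[prim,v=1,-]
e3 deliver 1→2: ·
e4 deliver 2→0: 0[back,v=1,-]
e5 deliver 0→2: ·
e6 timeout(2): 2[prim,v=2,-]
e7 deliver 2→1: 1[back,v=2,-]
e8 deliver 0→1: ·
e9 crash(2): 2[✗prim,v=2,-]
e10 timeout(1): 1[back,v=3,-]

2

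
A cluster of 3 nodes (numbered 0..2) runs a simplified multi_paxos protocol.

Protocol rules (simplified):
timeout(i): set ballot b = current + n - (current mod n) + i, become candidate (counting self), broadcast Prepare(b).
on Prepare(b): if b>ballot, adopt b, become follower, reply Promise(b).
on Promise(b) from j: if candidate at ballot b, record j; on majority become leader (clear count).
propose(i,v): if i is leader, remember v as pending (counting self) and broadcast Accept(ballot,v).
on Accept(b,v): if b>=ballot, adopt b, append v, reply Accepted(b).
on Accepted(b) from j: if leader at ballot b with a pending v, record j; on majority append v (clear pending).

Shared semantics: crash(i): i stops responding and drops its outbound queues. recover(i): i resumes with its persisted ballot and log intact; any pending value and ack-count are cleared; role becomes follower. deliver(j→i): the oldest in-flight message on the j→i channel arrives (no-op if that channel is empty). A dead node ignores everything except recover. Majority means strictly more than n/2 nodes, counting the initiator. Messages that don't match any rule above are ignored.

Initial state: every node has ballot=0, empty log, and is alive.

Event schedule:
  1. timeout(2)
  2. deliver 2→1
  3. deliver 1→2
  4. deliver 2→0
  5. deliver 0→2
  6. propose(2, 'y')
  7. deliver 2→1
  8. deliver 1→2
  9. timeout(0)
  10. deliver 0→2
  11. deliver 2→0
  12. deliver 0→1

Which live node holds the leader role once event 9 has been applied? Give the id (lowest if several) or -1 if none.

2

1. timeout(2):  <2:cand b5 ->
2. deliver 2→1:  <1:foll b5 ->
3. deliver 1→2:  <2:lead b5 ->
4. deliver 2→0:  <0:foll b5 ->
5. deliver 0→2:  nop
6. propose(2,'y'):  nop
7. deliver 2→1:  <1:foll b5 y>
8. deliver 1→2:  <2:lead b5 y>
9. timeout(0):  <0:cand b6 ->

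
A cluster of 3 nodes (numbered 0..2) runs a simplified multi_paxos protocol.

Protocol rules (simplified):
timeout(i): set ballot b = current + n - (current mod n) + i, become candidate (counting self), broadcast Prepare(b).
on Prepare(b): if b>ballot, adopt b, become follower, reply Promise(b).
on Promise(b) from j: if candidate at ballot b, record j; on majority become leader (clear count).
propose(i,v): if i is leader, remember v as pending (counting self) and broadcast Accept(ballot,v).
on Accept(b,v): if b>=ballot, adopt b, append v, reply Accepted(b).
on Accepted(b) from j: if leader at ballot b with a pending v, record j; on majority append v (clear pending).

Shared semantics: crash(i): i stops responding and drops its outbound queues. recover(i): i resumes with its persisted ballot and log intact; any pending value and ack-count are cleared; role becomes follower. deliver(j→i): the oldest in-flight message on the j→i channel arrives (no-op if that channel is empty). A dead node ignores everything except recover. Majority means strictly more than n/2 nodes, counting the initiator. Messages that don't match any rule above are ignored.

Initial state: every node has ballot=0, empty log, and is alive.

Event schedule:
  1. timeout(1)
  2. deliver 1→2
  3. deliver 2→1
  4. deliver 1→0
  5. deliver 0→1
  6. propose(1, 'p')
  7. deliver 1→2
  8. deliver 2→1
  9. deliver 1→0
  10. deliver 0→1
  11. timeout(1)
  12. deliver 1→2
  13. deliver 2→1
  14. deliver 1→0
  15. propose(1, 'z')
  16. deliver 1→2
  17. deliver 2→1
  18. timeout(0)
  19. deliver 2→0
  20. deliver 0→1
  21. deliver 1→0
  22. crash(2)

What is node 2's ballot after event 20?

7

after 1 — timeout(1): n1:cand/b4/[-]
after 2 — deliver 1→2: n2:foll/b4/[-]
after 3 — deliver 2→1: n1:lead/b4/[-]
after 4 — deliver 1→0: n0:foll/b4/[-]
after 5 — deliver 0→1: ·
after 6 — propose(1,'p'): ·
after 7 — deliver 1→2: n2:foll/b4/[p]
after 8 — deliver 2→1: n1:lead/b4/[p]
after 9 — deliver 1→0: n0:foll/b4/[p]
after 10 — deliver 0→1: ·
after 11 — timeout(1): n1:cand/b7/[p]
after 12 — deliver 1→2: n2:foll/b7/[p]
after 13 — deliver 2→1: n1:lead/b7/[p]
after 14 — deliver 1→0: n0:foll/b7/[p]
after 15 — propose(1,'z'): ·
after 16 — deliver 1→2: n2:foll/b7/[p,z]
after 17 — deliver 2→1: n1:lead/b7/[p,z]
after 18 — timeout(0): n0:cand/b9/[p]
after 19 — deliver 2→0: ·
after 20 — deliver 0→1: ·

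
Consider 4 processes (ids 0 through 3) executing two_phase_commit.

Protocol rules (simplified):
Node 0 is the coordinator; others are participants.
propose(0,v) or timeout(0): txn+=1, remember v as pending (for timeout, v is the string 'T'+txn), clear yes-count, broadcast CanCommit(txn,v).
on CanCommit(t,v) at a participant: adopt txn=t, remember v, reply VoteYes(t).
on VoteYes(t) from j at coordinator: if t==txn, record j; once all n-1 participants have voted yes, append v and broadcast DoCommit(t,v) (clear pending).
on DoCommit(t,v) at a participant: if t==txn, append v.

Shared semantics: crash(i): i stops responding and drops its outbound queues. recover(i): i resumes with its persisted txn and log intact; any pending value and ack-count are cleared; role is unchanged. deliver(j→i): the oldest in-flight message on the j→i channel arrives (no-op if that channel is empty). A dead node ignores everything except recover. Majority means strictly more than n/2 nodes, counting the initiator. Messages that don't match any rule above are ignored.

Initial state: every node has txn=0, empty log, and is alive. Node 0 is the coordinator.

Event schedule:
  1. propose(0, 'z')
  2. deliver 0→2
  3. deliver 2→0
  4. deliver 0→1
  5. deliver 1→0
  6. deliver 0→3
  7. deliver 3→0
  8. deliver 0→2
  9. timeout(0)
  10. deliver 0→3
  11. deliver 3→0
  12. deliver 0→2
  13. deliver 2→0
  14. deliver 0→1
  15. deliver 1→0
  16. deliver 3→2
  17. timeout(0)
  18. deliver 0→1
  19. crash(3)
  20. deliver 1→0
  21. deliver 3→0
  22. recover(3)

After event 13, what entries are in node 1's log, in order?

1. propose(0,'z'):  <0:coor t1 ->
2. deliver 0→2:  <2:part t1 ->
3. deliver 2→0:  nop
4. deliver 0→1:  <1:part t1 ->
5. deliver 1→0:  nop
6. deliver 0→3:  <3:part t1 ->
7. deliver 3→0:  <0:coor t1 z>
8. deliver 0→2:  <2:part t1 z>
9. timeout(0):  <0:coor t2 z>
10. deliver 0→3:  <3:part t1 z>
11. deliver 3→0:  nop
12. deliver 0→2:  <2:part t2 z>
13. deliver 2→0:  nop

empty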